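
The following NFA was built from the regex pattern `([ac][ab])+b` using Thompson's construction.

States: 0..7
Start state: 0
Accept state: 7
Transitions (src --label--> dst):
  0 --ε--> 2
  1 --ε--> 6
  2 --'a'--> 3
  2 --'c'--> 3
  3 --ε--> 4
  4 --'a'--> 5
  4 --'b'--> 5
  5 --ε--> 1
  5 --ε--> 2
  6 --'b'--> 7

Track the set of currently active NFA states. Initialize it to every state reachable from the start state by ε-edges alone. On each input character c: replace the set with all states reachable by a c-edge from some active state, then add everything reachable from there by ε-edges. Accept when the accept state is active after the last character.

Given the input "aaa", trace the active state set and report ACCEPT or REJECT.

start: ε-closure({0}) = {0,2}
'a' @ 1: {3,4}
'a' @ 2: {1,2,5,6}
'a' @ 3: {3,4}
after full input: {3,4}  (accept=7 not in)

Answer: REJECT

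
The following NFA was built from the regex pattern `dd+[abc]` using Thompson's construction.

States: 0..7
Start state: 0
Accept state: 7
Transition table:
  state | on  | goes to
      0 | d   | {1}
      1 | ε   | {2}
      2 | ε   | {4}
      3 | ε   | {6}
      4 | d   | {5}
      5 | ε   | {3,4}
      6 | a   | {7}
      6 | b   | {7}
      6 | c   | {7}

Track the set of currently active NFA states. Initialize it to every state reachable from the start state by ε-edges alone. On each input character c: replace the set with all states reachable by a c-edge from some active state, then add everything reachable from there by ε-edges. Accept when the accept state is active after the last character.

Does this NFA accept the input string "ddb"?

start: ε-closure({0}) = {0}
'd' @ 1: {1,2,4}
'd' @ 2: {3,4,5,6}
'b' @ 3: {7}  [accepting]
final: {7}; accept 7 in set

Answer: ACCEPT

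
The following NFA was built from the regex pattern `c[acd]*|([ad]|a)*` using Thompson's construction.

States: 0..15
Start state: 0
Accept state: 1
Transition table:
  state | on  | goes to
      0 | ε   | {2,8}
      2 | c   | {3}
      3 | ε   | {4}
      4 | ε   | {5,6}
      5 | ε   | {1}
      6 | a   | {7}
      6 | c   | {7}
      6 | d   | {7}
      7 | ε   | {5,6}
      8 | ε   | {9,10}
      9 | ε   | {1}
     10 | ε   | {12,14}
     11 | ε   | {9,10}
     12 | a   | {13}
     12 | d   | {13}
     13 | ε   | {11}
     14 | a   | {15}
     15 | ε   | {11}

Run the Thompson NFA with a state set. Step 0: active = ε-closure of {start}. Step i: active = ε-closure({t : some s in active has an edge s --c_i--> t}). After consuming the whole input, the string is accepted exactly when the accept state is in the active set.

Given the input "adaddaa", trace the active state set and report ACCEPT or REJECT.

Answer: ACCEPT

Trace:
start: ε-closure({0}) = {0,1,2,8,9,10,12,14}
'a' @ 1: {1,9,10,11,12,13,14,15}  (accept∈set)
'd' @ 2: {1,9,10,11,12,13,14}  (accept∈set)
'a' @ 3: {1,9,10,11,12,13,14,15}  (accept∈set)
'd' @ 4: {1,9,10,11,12,13,14}  (accept∈set)
'd' @ 5: {1,9,10,11,12,13,14}  (accept∈set)
'a' @ 6: {1,9,10,11,12,13,14,15}  (accept∈set)
'a' @ 7: {1,9,10,11,12,13,14,15}  (accept∈set)
end set {1,9,10,11,12,13,14,15} — state 1 in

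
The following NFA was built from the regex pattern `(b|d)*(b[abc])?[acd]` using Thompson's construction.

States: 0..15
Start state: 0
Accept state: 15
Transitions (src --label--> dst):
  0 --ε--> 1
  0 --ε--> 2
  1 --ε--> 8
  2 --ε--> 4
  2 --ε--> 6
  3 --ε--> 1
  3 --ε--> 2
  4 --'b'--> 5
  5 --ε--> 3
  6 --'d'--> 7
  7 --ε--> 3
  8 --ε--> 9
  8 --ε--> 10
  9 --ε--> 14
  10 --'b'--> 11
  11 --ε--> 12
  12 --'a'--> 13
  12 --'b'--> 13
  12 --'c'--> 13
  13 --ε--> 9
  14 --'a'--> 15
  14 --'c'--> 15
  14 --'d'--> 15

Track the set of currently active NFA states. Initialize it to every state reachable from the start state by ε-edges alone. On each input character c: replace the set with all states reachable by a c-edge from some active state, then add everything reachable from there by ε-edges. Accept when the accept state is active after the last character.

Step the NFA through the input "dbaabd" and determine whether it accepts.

Answer: REJECT

Steps:
start: ε-closure({0}) = {0,1,2,4,6,8,9,10,14}
'd' @ 1: {1,2,3,4,6,7,8,9,10,14,15}  ✓accept
'b' @ 2: {1,2,3,4,5,6,8,9,10,11,12,14}
'a' @ 3: {9,13,14,15}  ✓accept
'a' @ 4: {15}  ✓accept
'b' @ 5: {}  — dead — no transitions
rest 'd' ignored (set empty)
final: {}; accept 15 not in set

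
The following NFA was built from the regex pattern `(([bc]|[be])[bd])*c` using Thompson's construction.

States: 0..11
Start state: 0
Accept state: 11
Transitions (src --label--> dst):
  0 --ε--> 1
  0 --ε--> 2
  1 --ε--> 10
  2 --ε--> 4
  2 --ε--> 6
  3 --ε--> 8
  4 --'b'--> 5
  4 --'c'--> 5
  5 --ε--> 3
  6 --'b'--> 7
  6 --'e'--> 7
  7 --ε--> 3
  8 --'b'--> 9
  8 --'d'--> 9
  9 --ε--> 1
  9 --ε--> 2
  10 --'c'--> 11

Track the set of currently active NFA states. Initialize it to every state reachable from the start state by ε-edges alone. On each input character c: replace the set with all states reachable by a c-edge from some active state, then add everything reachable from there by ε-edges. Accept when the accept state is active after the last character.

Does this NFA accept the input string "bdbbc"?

Answer: ACCEPT

Derivation:
initial (ε-close {0}): {0,1,2,4,6,10}
'b' @ 1: {3,5,7,8}
'd' @ 2: {1,2,4,6,9,10}
'b' @ 3: {3,5,7,8}
'b' @ 4: {1,2,4,6,9,10}
'c' @ 5: {3,5,8,11}  ✓accept
end set {3,5,8,11} — state 11 in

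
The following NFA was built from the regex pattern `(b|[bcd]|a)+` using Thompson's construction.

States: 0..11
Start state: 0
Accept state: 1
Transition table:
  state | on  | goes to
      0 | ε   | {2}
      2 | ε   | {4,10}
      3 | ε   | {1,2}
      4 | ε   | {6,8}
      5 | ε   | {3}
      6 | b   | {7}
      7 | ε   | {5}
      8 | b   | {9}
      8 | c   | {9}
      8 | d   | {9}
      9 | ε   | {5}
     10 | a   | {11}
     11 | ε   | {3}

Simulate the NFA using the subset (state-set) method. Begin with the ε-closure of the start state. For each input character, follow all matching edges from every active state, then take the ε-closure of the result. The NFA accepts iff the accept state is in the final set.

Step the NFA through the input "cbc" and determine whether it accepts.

initial (ε-close {0}): {0,2,4,6,8,10}
'c' @ 1: {1,2,3,4,5,6,8,9,10}  ✓accept
'b' @ 2: {1,2,3,4,5,6,7,8,9,10}  ✓accept
'c' @ 3: {1,2,3,4,5,6,8,9,10}  ✓accept
final: {1,2,3,4,5,6,8,9,10}; accept 1 in set

Answer: ACCEPT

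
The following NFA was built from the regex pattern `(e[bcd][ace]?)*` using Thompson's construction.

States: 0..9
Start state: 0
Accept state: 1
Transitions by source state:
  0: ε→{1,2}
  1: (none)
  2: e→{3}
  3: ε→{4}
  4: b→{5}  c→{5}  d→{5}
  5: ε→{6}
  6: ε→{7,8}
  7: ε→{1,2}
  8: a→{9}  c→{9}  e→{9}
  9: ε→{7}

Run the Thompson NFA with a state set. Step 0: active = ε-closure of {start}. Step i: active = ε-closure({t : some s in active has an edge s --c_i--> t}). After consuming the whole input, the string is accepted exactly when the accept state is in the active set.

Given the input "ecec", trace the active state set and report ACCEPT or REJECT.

S₀ = ε-closure({0}) = {0,1,2}
'e' @ 1: {3,4}
'c' @ 2: {1,2,5,6,7,8}  ✓accept
'e' @ 3: {1,2,3,4,7,9}  ✓accept
'c' @ 4: {1,2,5,6,7,8}  ✓accept
end set {1,2,5,6,7,8} — state 1 in

Answer: ACCEPT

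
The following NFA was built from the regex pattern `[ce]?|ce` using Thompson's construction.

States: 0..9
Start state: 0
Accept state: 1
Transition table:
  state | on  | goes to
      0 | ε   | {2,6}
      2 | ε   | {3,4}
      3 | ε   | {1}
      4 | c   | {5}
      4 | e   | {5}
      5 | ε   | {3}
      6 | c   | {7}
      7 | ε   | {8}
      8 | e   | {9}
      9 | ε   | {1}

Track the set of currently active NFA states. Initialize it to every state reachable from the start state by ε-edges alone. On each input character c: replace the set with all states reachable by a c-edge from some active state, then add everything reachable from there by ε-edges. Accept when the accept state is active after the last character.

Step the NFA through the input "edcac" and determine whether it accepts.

initial (ε-close {0}): {0,1,2,3,4,6}
'e' @ 1: {1,3,5}  [accepting]
'd' @ 2: {}  — dead — no transitions
rest 'cac' ignored (set empty)
final: {}; accept 1 not in set

Answer: REJECT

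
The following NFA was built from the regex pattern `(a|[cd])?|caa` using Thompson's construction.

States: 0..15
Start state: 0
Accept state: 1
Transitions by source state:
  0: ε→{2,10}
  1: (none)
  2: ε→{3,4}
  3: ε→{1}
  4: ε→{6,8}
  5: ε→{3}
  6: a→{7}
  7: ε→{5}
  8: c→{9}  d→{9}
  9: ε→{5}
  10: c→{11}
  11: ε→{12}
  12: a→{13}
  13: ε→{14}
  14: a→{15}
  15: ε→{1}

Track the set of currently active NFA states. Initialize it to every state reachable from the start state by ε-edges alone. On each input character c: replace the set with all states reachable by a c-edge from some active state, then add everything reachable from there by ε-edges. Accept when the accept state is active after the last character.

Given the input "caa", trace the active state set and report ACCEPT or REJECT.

Answer: ACCEPT

Derivation:
S₀ = ε-closure({0}) = {0,1,2,3,4,6,8,10}
'c' @ 1: {1,3,5,9,11,12}  [accepting]
'a' @ 2: {13,14}
'a' @ 3: {1,15}  [accepting]
after full input: {1,15}  (accept=1 in)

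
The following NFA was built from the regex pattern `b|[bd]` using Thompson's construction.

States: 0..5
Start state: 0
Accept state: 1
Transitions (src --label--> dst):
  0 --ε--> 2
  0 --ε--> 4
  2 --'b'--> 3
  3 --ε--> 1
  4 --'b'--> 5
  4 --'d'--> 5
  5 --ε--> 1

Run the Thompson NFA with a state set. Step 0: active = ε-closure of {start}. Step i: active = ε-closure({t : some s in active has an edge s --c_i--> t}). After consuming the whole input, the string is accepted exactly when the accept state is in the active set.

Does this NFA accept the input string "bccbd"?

Answer: REJECT

Derivation:
initial (ε-close {0}): {0,2,4}
'b' @ 1: {1,3,5}  ✓accept
'c' @ 2: {}  — dead — no transitions
rest 'cbd' ignored (set empty)
end set {} — state 1 not in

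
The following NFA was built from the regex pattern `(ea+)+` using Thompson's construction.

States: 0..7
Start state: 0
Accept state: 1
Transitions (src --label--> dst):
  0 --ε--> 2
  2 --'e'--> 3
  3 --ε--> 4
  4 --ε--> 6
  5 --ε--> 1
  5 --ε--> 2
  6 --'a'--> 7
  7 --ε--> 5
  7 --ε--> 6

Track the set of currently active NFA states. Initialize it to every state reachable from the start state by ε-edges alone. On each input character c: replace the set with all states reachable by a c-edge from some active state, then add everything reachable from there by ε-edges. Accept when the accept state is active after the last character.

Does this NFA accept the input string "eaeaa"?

Answer: ACCEPT

Trace:
initial (ε-close {0}): {0,2}
'e' @ 1: {3,4,6}
'a' @ 2: {1,2,5,6,7}  [accepting]
'e' @ 3: {3,4,6}
'a' @ 4: {1,2,5,6,7}  [accepting]
'a' @ 5: {1,2,5,6,7}  [accepting]
final: {1,2,5,6,7}; accept 1 in set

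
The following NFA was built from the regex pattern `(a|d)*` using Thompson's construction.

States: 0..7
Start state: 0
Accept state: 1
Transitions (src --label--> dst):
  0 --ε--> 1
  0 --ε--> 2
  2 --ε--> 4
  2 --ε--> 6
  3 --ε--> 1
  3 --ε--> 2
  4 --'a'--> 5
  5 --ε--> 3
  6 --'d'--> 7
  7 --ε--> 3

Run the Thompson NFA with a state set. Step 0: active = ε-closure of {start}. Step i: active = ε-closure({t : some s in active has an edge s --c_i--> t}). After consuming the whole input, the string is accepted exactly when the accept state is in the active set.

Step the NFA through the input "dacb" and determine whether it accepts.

start: ε-closure({0}) = {0,1,2,4,6}
'd' @ 1: {1,2,3,4,6,7}  (accept∈set)
'a' @ 2: {1,2,3,4,5,6}  (accept∈set)
'c' @ 3: {}  — dead — no transitions
rest 'b' ignored (set empty)
end set {} — state 1 not in

Answer: REJECT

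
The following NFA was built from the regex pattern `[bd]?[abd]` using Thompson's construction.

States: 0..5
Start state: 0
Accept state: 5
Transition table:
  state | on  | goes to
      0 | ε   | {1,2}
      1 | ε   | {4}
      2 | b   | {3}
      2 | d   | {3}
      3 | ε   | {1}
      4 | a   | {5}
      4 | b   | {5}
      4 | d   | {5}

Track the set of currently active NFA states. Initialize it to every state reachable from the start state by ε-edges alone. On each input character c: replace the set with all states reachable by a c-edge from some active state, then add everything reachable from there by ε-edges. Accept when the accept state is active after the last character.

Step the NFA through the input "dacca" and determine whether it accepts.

Answer: REJECT

Derivation:
S₀ = ε-closure({0}) = {0,1,2,4}
'd' @ 1: {1,3,4,5}  (accept∈set)
'a' @ 2: {5}  (accept∈set)
'c' @ 3: {}  — state set empty
rest 'ca' ignored (set empty)
after full input: {}  (accept=5 not in)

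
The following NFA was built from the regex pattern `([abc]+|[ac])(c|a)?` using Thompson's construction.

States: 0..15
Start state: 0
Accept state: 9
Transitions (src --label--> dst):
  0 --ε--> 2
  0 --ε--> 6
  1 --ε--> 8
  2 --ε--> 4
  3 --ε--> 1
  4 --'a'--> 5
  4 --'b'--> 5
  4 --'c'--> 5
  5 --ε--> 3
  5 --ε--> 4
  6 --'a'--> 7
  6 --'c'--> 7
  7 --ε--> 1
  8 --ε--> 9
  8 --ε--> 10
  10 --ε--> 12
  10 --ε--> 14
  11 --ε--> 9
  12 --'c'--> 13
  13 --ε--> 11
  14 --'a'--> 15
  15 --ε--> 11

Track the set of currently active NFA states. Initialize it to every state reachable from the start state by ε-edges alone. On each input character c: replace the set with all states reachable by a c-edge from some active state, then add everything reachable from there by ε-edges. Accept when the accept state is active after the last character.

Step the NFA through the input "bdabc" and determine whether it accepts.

Answer: REJECT

Steps:
initial (ε-close {0}): {0,2,4,6}
'b' @ 1: {1,3,4,5,8,9,10,12,14}  ✓accept
'd' @ 2: {}  — dead — no transitions
rest 'abc' ignored (set empty)
end set {} — state 9 not in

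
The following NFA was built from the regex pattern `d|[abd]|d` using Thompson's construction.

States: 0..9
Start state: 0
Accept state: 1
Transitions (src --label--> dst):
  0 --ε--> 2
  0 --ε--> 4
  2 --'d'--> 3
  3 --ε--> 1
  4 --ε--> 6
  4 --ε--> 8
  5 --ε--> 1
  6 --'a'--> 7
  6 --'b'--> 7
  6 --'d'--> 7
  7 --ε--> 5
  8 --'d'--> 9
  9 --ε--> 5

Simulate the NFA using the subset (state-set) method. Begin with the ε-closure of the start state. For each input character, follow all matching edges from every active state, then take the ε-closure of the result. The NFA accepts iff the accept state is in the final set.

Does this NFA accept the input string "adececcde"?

S₀ = ε-closure({0}) = {0,2,4,6,8}
'a' @ 1: {1,5,7}  [accepting]
'd' @ 2: {}  — state set empty
rest 'ececcde' ignored (set empty)
end set {} — state 1 not in

Answer: REJECT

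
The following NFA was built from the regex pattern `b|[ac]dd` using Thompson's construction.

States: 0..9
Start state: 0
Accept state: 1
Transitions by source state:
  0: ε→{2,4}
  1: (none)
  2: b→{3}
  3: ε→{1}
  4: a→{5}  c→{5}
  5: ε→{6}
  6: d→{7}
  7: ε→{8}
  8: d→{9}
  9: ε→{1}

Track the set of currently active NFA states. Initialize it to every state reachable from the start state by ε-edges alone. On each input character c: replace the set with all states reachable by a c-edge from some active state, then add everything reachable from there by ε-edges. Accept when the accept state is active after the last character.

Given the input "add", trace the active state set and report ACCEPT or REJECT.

initial (ε-close {0}): {0,2,4}
'a' @ 1: {5,6}
'd' @ 2: {7,8}
'd' @ 3: {1,9}  ✓accept
after full input: {1,9}  (accept=1 in)

Answer: ACCEPT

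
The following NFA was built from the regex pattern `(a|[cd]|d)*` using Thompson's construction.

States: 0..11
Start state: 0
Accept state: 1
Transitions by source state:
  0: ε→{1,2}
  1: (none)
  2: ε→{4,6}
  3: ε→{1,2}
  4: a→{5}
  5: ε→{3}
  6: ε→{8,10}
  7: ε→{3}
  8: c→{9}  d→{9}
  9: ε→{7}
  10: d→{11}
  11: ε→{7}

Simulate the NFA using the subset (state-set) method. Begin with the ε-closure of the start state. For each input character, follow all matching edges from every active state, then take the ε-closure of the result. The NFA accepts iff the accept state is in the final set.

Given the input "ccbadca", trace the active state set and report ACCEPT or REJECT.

initial (ε-close {0}): {0,1,2,4,6,8,10}
'c' @ 1: {1,2,3,4,6,7,8,9,10}  [accepting]
'c' @ 2: {1,2,3,4,6,7,8,9,10}  [accepting]
'b' @ 3: {}  — no active states
rest 'adca' ignored (set empty)
after full input: {}  (accept=1 not in)

Answer: REJECT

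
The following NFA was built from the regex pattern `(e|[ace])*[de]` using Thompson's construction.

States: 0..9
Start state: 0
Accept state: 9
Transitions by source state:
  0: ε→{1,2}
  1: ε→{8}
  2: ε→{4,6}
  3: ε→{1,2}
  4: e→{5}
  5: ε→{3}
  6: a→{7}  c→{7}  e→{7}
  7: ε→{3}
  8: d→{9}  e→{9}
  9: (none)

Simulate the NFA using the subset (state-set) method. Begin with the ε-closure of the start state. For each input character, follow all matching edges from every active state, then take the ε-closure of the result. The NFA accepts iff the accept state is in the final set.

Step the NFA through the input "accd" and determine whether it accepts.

Answer: ACCEPT

Steps:
start: ε-closure({0}) = {0,1,2,4,6,8}
'a' @ 1: {1,2,3,4,6,7,8}
'c' @ 2: {1,2,3,4,6,7,8}
'c' @ 3: {1,2,3,4,6,7,8}
'd' @ 4: {9}  ✓accept
final: {9}; accept 9 in set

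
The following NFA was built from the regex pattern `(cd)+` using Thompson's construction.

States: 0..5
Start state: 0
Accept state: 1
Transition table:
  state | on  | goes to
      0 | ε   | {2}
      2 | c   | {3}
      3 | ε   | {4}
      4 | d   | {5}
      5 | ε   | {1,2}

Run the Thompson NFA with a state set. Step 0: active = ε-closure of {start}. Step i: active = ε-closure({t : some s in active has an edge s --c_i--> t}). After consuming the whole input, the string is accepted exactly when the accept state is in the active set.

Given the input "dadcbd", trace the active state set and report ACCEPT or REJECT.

Answer: REJECT

Trace:
start: ε-closure({0}) = {0,2}
'd' @ 1: {}  — dead — no transitions
rest 'adcbd' ignored (set empty)
end set {} — state 1 not in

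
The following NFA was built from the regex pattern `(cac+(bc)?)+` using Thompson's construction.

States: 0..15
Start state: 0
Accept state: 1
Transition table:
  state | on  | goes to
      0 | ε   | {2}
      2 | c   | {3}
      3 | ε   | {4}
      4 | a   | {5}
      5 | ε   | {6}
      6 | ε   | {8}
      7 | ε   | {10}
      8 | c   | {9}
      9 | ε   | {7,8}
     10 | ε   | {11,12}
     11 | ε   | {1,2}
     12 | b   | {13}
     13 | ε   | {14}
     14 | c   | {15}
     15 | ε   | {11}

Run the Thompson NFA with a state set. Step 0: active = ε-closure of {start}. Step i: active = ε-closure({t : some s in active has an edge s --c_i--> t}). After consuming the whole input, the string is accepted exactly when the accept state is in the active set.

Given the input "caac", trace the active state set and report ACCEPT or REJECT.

Answer: REJECT

Steps:
initial (ε-close {0}): {0,2}
'c' @ 1: {3,4}
'a' @ 2: {5,6,8}
'a' @ 3: {}  — dead — no transitions
rest 'c' ignored (set empty)
end set {} — state 1 not in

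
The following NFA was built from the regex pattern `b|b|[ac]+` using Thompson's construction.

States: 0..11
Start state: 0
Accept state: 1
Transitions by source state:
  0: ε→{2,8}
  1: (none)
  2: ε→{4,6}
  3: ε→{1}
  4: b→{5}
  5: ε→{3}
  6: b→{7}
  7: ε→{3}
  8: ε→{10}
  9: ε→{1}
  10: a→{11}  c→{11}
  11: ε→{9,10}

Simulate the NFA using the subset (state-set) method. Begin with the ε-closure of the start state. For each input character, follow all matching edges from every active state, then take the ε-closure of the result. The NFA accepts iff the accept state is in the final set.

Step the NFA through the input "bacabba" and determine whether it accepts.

Answer: REJECT

Derivation:
initial (ε-close {0}): {0,2,4,6,8,10}
'b' @ 1: {1,3,5,7}  (accept∈set)
'a' @ 2: {}  — dead — no transitions
rest 'cabba' ignored (set empty)
final: {}; accept 1 not in set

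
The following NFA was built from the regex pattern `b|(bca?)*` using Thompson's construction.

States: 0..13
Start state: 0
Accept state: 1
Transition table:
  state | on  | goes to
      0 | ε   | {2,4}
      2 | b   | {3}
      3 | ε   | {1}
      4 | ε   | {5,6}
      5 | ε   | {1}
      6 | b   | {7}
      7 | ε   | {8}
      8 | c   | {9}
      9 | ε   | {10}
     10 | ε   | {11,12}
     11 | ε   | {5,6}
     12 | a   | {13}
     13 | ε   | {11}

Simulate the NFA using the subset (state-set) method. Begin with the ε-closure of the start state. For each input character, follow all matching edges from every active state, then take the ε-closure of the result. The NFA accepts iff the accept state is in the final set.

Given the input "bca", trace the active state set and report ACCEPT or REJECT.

S₀ = ε-closure({0}) = {0,1,2,4,5,6}
'b' @ 1: {1,3,7,8}  ✓accept
'c' @ 2: {1,5,6,9,10,11,12}  ✓accept
'a' @ 3: {1,5,6,11,13}  ✓accept
final: {1,5,6,11,13}; accept 1 in set

Answer: ACCEPT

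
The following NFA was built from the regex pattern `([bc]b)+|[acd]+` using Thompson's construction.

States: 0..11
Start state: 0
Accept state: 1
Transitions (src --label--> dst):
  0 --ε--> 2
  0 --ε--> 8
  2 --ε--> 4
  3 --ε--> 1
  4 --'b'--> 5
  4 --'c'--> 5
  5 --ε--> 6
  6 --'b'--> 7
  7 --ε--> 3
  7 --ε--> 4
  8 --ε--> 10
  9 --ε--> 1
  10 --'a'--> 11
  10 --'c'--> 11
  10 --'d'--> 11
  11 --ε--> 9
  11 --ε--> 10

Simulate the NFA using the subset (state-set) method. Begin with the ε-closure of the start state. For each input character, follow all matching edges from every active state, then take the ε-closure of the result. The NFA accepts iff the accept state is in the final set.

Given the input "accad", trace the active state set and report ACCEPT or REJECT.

start: ε-closure({0}) = {0,2,4,8,10}
'a' @ 1: {1,9,10,11}  (accept∈set)
'c' @ 2: {1,9,10,11}  (accept∈set)
'c' @ 3: {1,9,10,11}  (accept∈set)
'a' @ 4: {1,9,10,11}  (accept∈set)
'd' @ 5: {1,9,10,11}  (accept∈set)
after full input: {1,9,10,11}  (accept=1 in)

Answer: ACCEPT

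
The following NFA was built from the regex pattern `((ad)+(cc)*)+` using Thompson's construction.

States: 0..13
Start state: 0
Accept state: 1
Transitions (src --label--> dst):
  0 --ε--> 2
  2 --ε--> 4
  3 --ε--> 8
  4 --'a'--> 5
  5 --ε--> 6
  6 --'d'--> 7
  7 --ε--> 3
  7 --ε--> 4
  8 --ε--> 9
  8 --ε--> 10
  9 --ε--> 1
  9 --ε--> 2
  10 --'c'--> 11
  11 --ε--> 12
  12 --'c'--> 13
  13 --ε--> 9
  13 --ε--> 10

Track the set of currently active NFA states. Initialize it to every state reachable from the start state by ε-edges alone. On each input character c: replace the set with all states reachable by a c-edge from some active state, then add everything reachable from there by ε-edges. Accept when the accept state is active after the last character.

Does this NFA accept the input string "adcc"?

Answer: ACCEPT

Trace:
initial (ε-close {0}): {0,2,4}
'a' @ 1: {5,6}
'd' @ 2: {1,2,3,4,7,8,9,10}  (accept∈set)
'c' @ 3: {11,12}
'c' @ 4: {1,2,4,9,10,13}  (accept∈set)
end set {1,2,4,9,10,13} — state 1 in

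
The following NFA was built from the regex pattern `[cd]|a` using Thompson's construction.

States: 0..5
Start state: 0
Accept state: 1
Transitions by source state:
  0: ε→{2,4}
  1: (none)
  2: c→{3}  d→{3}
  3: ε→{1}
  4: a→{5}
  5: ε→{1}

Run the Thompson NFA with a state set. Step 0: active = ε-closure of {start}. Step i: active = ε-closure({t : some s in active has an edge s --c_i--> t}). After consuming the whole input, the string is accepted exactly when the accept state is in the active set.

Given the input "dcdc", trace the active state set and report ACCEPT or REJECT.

Answer: REJECT

Derivation:
start: ε-closure({0}) = {0,2,4}
'd' @ 1: {1,3}  ✓accept
'c' @ 2: {}  — no active states
rest 'dc' ignored (set empty)
final: {}; accept 1 not in set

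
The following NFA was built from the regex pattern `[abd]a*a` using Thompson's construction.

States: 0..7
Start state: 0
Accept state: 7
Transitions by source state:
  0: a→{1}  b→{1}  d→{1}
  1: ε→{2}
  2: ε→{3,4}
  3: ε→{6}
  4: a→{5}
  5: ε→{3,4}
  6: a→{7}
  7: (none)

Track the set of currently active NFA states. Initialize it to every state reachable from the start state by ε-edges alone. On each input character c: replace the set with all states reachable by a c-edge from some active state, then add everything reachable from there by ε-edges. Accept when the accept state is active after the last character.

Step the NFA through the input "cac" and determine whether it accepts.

Answer: REJECT

Trace:
initial (ε-close {0}): {0}
'c' @ 1: {}  — state set empty
rest 'ac' ignored (set empty)
end set {} — state 7 not in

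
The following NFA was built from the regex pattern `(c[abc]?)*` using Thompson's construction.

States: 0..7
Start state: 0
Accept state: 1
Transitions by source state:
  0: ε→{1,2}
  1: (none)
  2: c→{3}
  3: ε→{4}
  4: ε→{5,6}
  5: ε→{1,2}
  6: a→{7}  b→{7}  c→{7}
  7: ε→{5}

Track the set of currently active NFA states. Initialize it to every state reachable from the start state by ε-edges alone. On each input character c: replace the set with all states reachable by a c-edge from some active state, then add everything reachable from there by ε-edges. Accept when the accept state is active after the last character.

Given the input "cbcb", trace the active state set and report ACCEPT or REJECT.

start: ε-closure({0}) = {0,1,2}
'c' @ 1: {1,2,3,4,5,6}  ✓accept
'b' @ 2: {1,2,5,7}  ✓accept
'c' @ 3: {1,2,3,4,5,6}  ✓accept
'b' @ 4: {1,2,5,7}  ✓accept
final: {1,2,5,7}; accept 1 in set

Answer: ACCEPT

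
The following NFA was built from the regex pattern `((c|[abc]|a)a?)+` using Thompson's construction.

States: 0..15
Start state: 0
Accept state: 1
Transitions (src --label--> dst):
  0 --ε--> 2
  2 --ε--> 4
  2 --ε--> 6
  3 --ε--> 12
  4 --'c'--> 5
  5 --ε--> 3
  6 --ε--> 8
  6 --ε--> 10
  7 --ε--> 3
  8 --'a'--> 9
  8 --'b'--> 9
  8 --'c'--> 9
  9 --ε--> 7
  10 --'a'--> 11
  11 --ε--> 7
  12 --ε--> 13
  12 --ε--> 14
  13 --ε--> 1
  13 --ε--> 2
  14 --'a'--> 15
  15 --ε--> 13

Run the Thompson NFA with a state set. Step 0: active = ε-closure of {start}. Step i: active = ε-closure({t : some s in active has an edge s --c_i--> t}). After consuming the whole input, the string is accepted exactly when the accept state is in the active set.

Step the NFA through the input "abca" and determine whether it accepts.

Answer: ACCEPT

Steps:
start: ε-closure({0}) = {0,2,4,6,8,10}
'a' @ 1: {1,2,3,4,6,7,8,9,10,11,12,13,14}  (accept∈set)
'b' @ 2: {1,2,3,4,6,7,8,9,10,12,13,14}  (accept∈set)
'c' @ 3: {1,2,3,4,5,6,7,8,9,10,12,13,14}  (accept∈set)
'a' @ 4: {1,2,3,4,6,7,8,9,10,11,12,13,14,15}  (accept∈set)
end set {1,2,3,4,6,7,8,9,10,11,12,13,14,15} — state 1 in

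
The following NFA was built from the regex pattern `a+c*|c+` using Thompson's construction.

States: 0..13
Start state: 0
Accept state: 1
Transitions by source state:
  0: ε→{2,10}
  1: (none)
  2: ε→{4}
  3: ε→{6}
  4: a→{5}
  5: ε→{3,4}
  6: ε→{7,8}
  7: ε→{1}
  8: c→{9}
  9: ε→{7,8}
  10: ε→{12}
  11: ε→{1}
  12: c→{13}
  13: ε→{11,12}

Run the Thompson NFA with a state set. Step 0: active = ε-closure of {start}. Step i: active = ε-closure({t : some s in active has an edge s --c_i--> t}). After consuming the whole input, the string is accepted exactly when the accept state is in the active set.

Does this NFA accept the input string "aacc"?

S₀ = ε-closure({0}) = {0,2,4,10,12}
'a' @ 1: {1,3,4,5,6,7,8}  [accepting]
'a' @ 2: {1,3,4,5,6,7,8}  [accepting]
'c' @ 3: {1,7,8,9}  [accepting]
'c' @ 4: {1,7,8,9}  [accepting]
end set {1,7,8,9} — state 1 in

Answer: ACCEPT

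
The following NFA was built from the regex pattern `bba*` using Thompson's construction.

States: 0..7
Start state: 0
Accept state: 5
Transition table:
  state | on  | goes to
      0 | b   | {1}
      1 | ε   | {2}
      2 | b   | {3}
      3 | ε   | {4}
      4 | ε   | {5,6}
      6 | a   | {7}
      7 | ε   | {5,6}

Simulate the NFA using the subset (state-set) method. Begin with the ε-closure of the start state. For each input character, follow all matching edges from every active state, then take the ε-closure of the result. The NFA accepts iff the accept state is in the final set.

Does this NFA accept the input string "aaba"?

initial (ε-close {0}): {0}
'a' @ 1: {}  — no active states
rest 'aba' ignored (set empty)
final: {}; accept 5 not in set

Answer: REJECT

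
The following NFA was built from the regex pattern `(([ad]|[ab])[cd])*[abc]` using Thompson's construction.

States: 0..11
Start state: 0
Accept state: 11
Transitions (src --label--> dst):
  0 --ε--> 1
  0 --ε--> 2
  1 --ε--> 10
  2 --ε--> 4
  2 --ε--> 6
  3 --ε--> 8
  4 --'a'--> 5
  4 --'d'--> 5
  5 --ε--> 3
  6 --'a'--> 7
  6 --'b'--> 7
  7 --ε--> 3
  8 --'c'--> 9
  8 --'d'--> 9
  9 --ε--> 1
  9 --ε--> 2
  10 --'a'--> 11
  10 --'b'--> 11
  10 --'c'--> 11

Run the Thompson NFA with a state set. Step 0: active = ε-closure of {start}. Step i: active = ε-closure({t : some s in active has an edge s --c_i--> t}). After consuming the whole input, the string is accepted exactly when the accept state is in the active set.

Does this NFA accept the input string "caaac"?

Answer: REJECT

Derivation:
initial (ε-close {0}): {0,1,2,4,6,10}
'c' @ 1: {11}  ✓accept
'a' @ 2: {}  — state set empty
rest 'aac' ignored (set empty)
final: {}; accept 11 not in set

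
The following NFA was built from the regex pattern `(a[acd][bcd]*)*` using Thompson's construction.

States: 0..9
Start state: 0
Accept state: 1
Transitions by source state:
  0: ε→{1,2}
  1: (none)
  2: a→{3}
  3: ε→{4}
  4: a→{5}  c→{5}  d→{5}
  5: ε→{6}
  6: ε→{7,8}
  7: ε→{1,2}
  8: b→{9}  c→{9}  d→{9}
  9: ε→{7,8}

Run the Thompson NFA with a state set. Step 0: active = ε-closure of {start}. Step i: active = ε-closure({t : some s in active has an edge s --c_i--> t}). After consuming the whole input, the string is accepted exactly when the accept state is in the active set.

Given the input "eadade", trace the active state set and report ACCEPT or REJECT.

initial (ε-close {0}): {0,1,2}
'e' @ 1: {}  — dead — no transitions
rest 'adade' ignored (set empty)
final: {}; accept 1 not in set

Answer: REJECT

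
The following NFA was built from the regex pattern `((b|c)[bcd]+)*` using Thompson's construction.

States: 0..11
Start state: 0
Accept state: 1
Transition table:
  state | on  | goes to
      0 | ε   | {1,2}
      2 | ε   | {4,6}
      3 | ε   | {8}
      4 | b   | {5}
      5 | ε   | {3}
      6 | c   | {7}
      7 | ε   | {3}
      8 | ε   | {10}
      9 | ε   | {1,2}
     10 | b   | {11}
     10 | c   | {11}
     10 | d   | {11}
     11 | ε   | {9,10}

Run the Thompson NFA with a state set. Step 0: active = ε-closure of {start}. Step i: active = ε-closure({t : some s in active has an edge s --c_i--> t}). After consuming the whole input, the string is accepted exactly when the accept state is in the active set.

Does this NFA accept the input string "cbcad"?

initial (ε-close {0}): {0,1,2,4,6}
'c' @ 1: {3,7,8,10}
'b' @ 2: {1,2,4,6,9,10,11}  (accept∈set)
'c' @ 3: {1,2,3,4,6,7,8,9,10,11}  (accept∈set)
'a' @ 4: {}  — dead — no transitions
rest 'd' ignored (set empty)
end set {} — state 1 not in

Answer: REJECT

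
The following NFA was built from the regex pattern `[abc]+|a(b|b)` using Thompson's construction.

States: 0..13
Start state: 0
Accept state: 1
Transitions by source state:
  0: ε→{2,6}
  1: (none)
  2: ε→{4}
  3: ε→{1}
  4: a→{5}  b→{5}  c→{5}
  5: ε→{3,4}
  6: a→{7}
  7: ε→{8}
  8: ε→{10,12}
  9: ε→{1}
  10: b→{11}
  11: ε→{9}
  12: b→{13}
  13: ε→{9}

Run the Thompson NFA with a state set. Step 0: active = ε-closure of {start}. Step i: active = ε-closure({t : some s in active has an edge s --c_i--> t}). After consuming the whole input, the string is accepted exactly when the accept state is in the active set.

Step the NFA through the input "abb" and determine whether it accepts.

S₀ = ε-closure({0}) = {0,2,4,6}
'a' @ 1: {1,3,4,5,7,8,10,12}  (accept∈set)
'b' @ 2: {1,3,4,5,9,11,13}  (accept∈set)
'b' @ 3: {1,3,4,5}  (accept∈set)
final: {1,3,4,5}; accept 1 in set

Answer: ACCEPT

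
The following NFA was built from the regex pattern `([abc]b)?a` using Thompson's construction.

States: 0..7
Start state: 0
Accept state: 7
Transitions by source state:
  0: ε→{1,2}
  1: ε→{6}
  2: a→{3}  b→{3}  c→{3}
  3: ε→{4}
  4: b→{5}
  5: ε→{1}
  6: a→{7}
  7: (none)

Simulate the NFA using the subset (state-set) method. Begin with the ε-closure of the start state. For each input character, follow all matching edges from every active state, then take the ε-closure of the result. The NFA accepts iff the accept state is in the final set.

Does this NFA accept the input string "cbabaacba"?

S₀ = ε-closure({0}) = {0,1,2,6}
'c' @ 1: {3,4}
'b' @ 2: {1,5,6}
'a' @ 3: {7}  [accepting]
'b' @ 4: {}  — state set empty
rest 'aacba' ignored (set empty)
after full input: {}  (accept=7 not in)

Answer: REJECT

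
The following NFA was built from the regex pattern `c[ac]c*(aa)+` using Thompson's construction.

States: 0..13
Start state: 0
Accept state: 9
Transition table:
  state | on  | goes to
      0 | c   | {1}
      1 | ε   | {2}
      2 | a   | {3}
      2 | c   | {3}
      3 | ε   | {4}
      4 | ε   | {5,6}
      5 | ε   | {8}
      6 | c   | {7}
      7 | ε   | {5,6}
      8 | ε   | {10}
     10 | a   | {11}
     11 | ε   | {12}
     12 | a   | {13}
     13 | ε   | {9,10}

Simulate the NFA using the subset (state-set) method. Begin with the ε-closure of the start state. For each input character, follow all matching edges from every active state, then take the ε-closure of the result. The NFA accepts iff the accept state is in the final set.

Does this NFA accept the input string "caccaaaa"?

Answer: ACCEPT

Steps:
S₀ = ε-closure({0}) = {0}
'c' @ 1: {1,2}
'a' @ 2: {3,4,5,6,8,10}
'c' @ 3: {5,6,7,8,10}
'c' @ 4: {5,6,7,8,10}
'a' @ 5: {11,12}
'a' @ 6: {9,10,13}  ✓accept
'a' @ 7: {11,12}
'a' @ 8: {9,10,13}  ✓accept
end set {9,10,13} — state 9 in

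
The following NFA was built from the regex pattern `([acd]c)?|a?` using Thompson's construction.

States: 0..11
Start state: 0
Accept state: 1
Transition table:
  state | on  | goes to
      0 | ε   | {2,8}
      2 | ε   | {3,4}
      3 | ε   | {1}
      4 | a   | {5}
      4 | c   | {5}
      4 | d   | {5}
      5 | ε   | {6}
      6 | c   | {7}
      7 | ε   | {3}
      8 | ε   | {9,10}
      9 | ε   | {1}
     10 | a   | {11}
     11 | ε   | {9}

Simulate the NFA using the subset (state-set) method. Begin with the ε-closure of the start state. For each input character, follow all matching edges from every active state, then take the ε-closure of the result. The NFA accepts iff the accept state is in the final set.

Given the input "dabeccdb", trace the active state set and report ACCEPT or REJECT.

initial (ε-close {0}): {0,1,2,3,4,8,9,10}
'd' @ 1: {5,6}
'a' @ 2: {}  — no active states
rest 'beccdb' ignored (set empty)
after full input: {}  (accept=1 not in)

Answer: REJECT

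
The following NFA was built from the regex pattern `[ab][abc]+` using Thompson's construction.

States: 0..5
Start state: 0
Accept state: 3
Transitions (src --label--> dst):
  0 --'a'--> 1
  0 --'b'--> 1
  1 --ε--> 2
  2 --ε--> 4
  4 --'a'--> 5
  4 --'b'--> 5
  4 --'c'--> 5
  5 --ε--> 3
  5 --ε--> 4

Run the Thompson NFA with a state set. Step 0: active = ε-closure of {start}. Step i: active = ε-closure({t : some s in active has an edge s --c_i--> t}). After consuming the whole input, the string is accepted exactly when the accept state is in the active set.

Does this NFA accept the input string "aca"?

Answer: ACCEPT

Derivation:
S₀ = ε-closure({0}) = {0}
'a' @ 1: {1,2,4}
'c' @ 2: {3,4,5}  [accepting]
'a' @ 3: {3,4,5}  [accepting]
end set {3,4,5} — state 3 in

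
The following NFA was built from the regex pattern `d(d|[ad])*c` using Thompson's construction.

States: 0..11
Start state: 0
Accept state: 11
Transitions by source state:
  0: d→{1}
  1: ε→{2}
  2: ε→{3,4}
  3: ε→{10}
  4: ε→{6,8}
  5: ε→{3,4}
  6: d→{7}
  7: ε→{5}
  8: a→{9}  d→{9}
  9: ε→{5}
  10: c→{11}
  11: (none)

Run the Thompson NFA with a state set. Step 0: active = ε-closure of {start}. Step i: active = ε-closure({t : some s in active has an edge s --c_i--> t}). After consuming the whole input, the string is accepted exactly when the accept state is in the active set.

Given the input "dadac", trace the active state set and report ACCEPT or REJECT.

S₀ = ε-closure({0}) = {0}
'd' @ 1: {1,2,3,4,6,8,10}
'a' @ 2: {3,4,5,6,8,9,10}
'd' @ 3: {3,4,5,6,7,8,9,10}
'a' @ 4: {3,4,5,6,8,9,10}
'c' @ 5: {11}  ✓accept
after full input: {11}  (accept=11 in)

Answer: ACCEPT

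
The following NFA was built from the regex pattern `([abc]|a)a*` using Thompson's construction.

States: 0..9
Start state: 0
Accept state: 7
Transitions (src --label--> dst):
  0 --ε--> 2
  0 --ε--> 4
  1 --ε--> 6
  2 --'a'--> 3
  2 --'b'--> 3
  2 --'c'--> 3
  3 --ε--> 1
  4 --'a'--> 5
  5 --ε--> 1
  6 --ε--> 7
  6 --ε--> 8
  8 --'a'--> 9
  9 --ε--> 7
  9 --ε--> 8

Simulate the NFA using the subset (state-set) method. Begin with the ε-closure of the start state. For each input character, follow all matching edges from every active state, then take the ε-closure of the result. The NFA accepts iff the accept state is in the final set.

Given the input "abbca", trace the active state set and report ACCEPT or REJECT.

start: ε-closure({0}) = {0,2,4}
'a' @ 1: {1,3,5,6,7,8}  (accept∈set)
'b' @ 2: {}  — no active states
rest 'bca' ignored (set empty)
after full input: {}  (accept=7 not in)

Answer: REJECT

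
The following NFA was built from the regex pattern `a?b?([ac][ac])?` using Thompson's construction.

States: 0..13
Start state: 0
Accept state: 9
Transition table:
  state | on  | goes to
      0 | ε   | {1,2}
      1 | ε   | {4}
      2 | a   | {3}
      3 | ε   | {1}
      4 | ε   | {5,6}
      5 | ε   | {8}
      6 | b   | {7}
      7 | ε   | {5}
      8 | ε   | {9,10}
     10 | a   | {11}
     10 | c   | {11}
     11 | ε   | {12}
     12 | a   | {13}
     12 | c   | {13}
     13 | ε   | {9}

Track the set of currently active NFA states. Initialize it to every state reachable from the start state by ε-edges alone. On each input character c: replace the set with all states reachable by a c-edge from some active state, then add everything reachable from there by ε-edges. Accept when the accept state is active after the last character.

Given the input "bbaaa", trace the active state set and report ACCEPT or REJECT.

start: ε-closure({0}) = {0,1,2,4,5,6,8,9,10}
'b' @ 1: {5,7,8,9,10}  (accept∈set)
'b' @ 2: {}  — no active states
rest 'aaa' ignored (set empty)
after full input: {}  (accept=9 not in)

Answer: REJECT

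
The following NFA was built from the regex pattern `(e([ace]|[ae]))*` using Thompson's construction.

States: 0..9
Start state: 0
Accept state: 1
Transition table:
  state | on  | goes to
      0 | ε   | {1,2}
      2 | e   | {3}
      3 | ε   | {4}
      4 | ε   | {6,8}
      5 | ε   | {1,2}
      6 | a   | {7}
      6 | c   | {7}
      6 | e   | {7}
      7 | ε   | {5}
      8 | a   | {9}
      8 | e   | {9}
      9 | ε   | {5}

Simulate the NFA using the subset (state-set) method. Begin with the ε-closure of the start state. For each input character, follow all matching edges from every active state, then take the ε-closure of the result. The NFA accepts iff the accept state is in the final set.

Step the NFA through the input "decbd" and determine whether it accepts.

S₀ = ε-closure({0}) = {0,1,2}
'd' @ 1: {}  — state set empty
rest 'ecbd' ignored (set empty)
end set {} — state 1 not in

Answer: REJECT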